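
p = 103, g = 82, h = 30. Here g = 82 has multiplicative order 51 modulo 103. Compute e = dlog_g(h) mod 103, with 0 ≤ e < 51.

Baby-step giant-step with m = ceil(sqrt(51)) = 8.
Baby table (82^j mod 103 for j=0..7):
  0:1  1:82  2:29  3:9  4:17  5:55  6:81  7:50
Giant step factor: 82^(-8) ≡ 36 (mod 103).
Scan 30·36^i mod 103 for i = 0, 1, …:
  i=0: 30   i=1: 50
Match at i=1, j=7: e = 1·8 + 7 = 15.

15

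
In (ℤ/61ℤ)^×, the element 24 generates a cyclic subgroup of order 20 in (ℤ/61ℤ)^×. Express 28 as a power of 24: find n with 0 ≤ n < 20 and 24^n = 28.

Successive powers of 24 modulo 61:
  24^0=1  24^1=24  24^2=27  24^3=38  24^4=58  24^5=50
  24^6=41  24^7=8  24^8=9  24^9=33  24^10=60  24^11=37
  24^12=34  24^13=23  24^14=3  24^15=11  24^16=20  24^17=53
  24^18=52  24^19=28
So 24^19 ≡ 28 (mod 61), giving n = 19.

19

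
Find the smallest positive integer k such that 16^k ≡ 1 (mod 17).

The order of 16 must divide p − 1 = 16 = 2^4.
Divisors: 1, 2, 4, 8, 16.
Check each in increasing order: 16^1 ≡ 16;  16^2 ≡ 1.
Smallest exponent giving 1 is 2.

2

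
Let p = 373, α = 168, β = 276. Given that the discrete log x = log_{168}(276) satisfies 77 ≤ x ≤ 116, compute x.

Compute 168^77 mod 373 = 246, then multiply by 168 repeatedly:
  168^77=246  168^78=298  168^79=82  168^80=348  168^81=276
Found 276 at exponent 81.

81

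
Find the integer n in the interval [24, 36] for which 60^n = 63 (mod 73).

Compute 60^24 mod 73 = 64, then multiply by 60 repeatedly:
  60^24=64  60^25=44  60^26=12  60^27=63
Found 63 at exponent 27.

27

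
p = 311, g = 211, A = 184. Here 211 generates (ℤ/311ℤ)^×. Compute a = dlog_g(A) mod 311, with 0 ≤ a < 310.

Baby-step giant-step with m = ceil(sqrt(310)) = 18.
Baby table (211^j mod 311 for j=0..17):
  0:1  1:211  2:48  3:176  4:127  5:51  6:187  7:271
  8:268  9:257  10:113  11:207  12:137  13:295  14:45  15:165
  16:294  17:145
Giant step factor: 211^(-18) ≡ 210 (mod 311).
Scan 184·210^i mod 311 for i = 0, 1, …:
  i=0: 184   i=1: 76   i=2: 99   i=3: 264
  i=4: 82   i=5: 115   i=6: 203   i=7: 23
  i=8: 165
Match at i=8, j=15: a = 8·18 + 15 = 159.

159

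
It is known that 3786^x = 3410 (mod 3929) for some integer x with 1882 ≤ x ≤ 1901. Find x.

1888

Compute 3786^1882 mod 3929 = 811, then multiply by 3786 repeatedly:
  3786^1882=811  3786^1883=1897  3786^1884=3759  3786^1885=736  3786^1886=835
  3786^1887=2394  3786^1888=3410
Found 3410 at exponent 1888.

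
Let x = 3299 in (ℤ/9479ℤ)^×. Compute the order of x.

9478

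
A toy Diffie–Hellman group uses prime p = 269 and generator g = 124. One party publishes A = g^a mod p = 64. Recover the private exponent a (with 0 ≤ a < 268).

114

Baby-step giant-step with m = ceil(sqrt(268)) = 17.
Baby table (124^j mod 269 for j=0..16):
  0:1  1:124  2:43  3:221  4:235  5:88  6:152  7:18
  8:80  9:236  10:212  11:195  12:239  13:46  14:55  15:95
  16:213
Giant step factor: 124^(-17) ≡ 113 (mod 269).
Scan 64·113^i mod 269 for i = 0, 1, …:
  i=0: 64   i=1: 238   i=2: 263   i=3: 129
  i=4: 51   i=5: 114   i=6: 239
Match at i=6, j=12: a = 6·17 + 12 = 114.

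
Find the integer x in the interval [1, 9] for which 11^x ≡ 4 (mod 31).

Compute 11^1 mod 31 = 11, then multiply by 11 repeatedly:
  11^1=11  11^2=28  11^3=29  11^4=9  11^5=6
  11^6=4
Found 4 at exponent 6.

6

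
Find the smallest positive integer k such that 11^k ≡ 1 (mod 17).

The order of 11 must divide p − 1 = 16 = 2^4.
Divisors: 1, 2, 4, 8, 16.
Check each in increasing order: 11^1 ≡ 11;  11^2 ≡ 2;  11^4 ≡ 4;  11^8 ≡ 16;  11^16 ≡ 1.
Smallest exponent giving 1 is 16.

16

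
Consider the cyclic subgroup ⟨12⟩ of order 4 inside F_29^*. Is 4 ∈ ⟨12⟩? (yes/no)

⟨12⟩ has order 4; its elements mod 29 are {1, 12, 17, 28}.
4 is not in this set.

no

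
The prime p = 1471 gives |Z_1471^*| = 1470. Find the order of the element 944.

The order of 944 must divide p − 1 = 1470 = 2 · 3 · 5 · 7^2.
Divisors: 1, 2, 3, 5, 6, 7, 10, 14, 15, 21, 30, 35, 42, 49, 70, 98, 105, 147, 210, 245, 294, 490, 735, 1470.
Check each in increasing order: 944^1 ≡ 944;  944^2 ≡ 1181;  944^3 ≡ 1317;  944^5 ≡ 530;  944^6 ≡ 180;  944^7 ≡ 755;  944^10 ≡ 1410;  944^14 ≡ 748;  944^15 ≡ 32;  944^21 ≡ 1347;  944^30 ≡ 1024;  944^35 ≡ 1392;  944^42 ≡ 666;  944^49 ≡ 1219;  944^70 ≡ 357;  944^98 ≡ 251;  944^105 ≡ 1217;  944^147 ≡ 1.
Smallest exponent giving 1 is 147.

147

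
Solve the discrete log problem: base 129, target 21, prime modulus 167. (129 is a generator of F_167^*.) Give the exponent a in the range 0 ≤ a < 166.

Baby-step giant-step with m = ceil(sqrt(166)) = 13.
Baby table (129^j mod 167 for j=0..12):
  0:1  1:129  2:108  3:71  4:141  5:153  6:31  7:158
  8:8  9:30  10:29  11:67  12:126
Giant step factor: 129^(-13) ≡ 82 (mod 167).
Scan 21·82^i mod 167 for i = 0, 1, …:
  i=0: 21   i=1: 52   i=2: 89   i=3: 117
  i=4: 75   i=5: 138   i=6: 127   i=7: 60
  i=8: 77   i=9: 135   i=10: 48   i=11: 95
  i=12: 108
Match at i=12, j=2: a = 12·13 + 2 = 158.

158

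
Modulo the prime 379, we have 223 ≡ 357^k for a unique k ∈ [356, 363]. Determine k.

Compute 357^356 mod 379 = 136, then multiply by 357 repeatedly:
  357^356=136  357^357=40  357^358=257  357^359=31  357^360=76
  357^361=223
Found 223 at exponent 361.

361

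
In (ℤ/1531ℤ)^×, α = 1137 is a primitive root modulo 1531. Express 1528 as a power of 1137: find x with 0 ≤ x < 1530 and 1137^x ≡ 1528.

954

Baby-step giant-step with m = ceil(sqrt(1530)) = 40.
Baby table (1137^j mod 1531 for j=0..39):
  0:1  1:1137  2:605  3:466  4:116  5:226  6:1285  7:471
  8:1208  9:189  10:553  11:1051  12:807  13:490  14:1377  15:967
  16:221  17:193  18:508  19:409  20:1140  21:954  22:750  23:1514
  24:574  25:432  26:1264  27:1090  28:751  29:1120  30:1179  31:898
  32:1380  33:1316  34:505  35:60  36:856  37:1087  38:402  39:836
Giant step factor: 1137^(-40) ≡ 762 (mod 1531).
Scan 1528·762^i mod 1531 for i = 0, 1, …:
  i=0: 1528   i=1: 776   i=2: 346   i=3: 320
  i=4: 411   i=5: 858   i=6: 59   i=7: 559
  i=8: 340   i=9: 341     …   i=22: 1168
  i=23: 505
Match at i=23, j=34: x = 23·40 + 34 = 954.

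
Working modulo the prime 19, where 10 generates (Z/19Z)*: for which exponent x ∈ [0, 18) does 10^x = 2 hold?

17

Successive powers of 10 modulo 19:
  10^0=1  10^1=10  10^2=5  10^3=12  10^4=6  10^5=3
  10^6=11  10^7=15  10^8=17  10^9=18  10^10=9  10^11=14
  10^12=7  10^13=13  10^14=16  10^15=8  10^16=4  10^17=2
So 10^17 ≡ 2 (mod 19), giving x = 17.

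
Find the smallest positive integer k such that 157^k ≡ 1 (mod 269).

The order of 157 must divide p − 1 = 268 = 2^2 · 67.
Divisors: 1, 2, 4, 67, 134, 268.
Check each in increasing order: 157^1 ≡ 157;  157^2 ≡ 170;  157^4 ≡ 117;  157^67 ≡ 187;  157^134 ≡ 268;  157^268 ≡ 1.
Smallest exponent giving 1 is 268.

268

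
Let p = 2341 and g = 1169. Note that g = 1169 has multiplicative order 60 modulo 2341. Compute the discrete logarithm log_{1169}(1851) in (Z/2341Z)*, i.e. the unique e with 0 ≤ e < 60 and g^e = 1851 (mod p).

11

Successive powers of 1169 modulo 2341:
  1169^0=1  1169^1=1169  1169^2=1758  1169^3=2045  1169^4=444  1169^5=1675
  1169^6=999  1169^7=2013  1169^8=492  1169^9=1603  1169^10=1107  1169^11=1851
So 1169^11 ≡ 1851 (mod 2341), giving e = 11.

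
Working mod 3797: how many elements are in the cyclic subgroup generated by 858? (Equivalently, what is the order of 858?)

The order of 858 must divide p − 1 = 3796 = 2^2 · 13 · 73.
Divisors: 1, 2, 4, 13, 26, 52, 73, 146, 292, 949, 1898, 3796.
Check each in increasing order: 858^1 ≡ 858;  858^2 ≡ 3343;  858^4 ≡ 1078;  858^13 ≡ 3263;  858^26 ≡ 381;  858^52 ≡ 875;  858^73 ≡ 1326;  858^146 ≡ 265;  858^292 ≡ 1879;  858^949 ≡ 3055;  858^1898 ≡ 3796;  858^3796 ≡ 1.
Smallest exponent giving 1 is 3796.

3796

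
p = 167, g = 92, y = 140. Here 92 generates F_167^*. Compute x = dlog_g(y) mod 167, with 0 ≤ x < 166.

Baby-step giant-step with m = ceil(sqrt(166)) = 13.
Baby table (92^j mod 167 for j=0..12):
  0:1  1:92  2:114  3:134  4:137  5:79  6:87  7:155
  8:65  9:135  10:62  11:26  12:54
Giant step factor: 92^(-13) ≡ 163 (mod 167).
Scan 140·163^i mod 167 for i = 0, 1, …:
  i=0: 140   i=1: 108   i=2: 69   i=3: 58
  i=4: 102   i=5: 93   i=6: 129   i=7: 152
  i=8: 60   i=9: 94   i=10: 125   i=11: 1
Match at i=11, j=0: x = 11·13 + 0 = 143.

143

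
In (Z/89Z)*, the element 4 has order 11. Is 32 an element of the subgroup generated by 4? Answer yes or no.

32 ∈ ⟨4⟩ iff 32^11 ≡ 1 (mod 89), since |⟨4⟩| = 11.
32^11 mod 89 = 1.
Since 1 = 1, 32 lies in the subgroup.

yes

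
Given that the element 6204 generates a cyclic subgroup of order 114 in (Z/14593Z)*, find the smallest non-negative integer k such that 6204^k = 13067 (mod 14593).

86

Baby-step giant-step with m = ceil(sqrt(114)) = 11.
Baby table (6204^j mod 14593 for j=0..10):
  0:1  1:6204  2:7875  3:13729  4:9968  5:10931  6:2253  7:12111
  8:11880  9:8870  10:13870
Giant step factor: 6204^(-11) ≡ 5407 (mod 14593).
Scan 13067·5407^i mod 14593 for i = 0, 1, …:
  i=0: 13067   i=1: 8556   i=2: 2482   i=3: 9207
  i=4: 5526   i=5: 7211   i=6: 11974   i=7: 8870
Match at i=7, j=9: k = 7·11 + 9 = 86.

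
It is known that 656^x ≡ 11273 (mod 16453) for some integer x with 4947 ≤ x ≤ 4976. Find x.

4974

Compute 656^4947 mod 16453 = 1434, then multiply by 656 repeatedly:
  656^4947=1434  656^4948=2883  656^4949=15606  656^4950=3770  656^4951=5170
  656^4952=2202  656^4953=13101  656^4954=5790  656^4955=14050  656^4956=3120
  656^4957=6548  656^4958=1255  656^4959=630  656^4960=1955  656^4961=15599
  656^4962=15631  656^4963=3717  656^4964=3308  656^4965=14705  656^4966=5022
  656^4967=3832  656^4968=12936  656^4969=12721  656^4970=3305  656^4971=12737
  656^4972=13801  656^4973=4306  656^4974=11273
Found 11273 at exponent 4974.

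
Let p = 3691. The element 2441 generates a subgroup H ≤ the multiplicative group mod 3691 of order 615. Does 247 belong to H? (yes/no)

no

247 ∈ ⟨2441⟩ iff 247^615 ≡ 1 (mod 3691), since |⟨2441⟩| = 615.
247^615 mod 3691 = 475.
Since 475 ≠ 1, 247 does not lie in the subgroup.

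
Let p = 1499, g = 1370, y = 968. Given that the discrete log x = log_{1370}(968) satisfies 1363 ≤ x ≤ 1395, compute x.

1395

Compute 1370^1363 mod 1499 = 1057, then multiply by 1370 repeatedly:
  1370^1363=1057  1370^1364=56  1370^1365=271  1370^1366=1017  1370^1367=719
  1370^1368=187  1370^1369=1360  1370^1370=1442  1370^1371=1357  1370^1372=330
  1370^1373=901  1370^1374=693  1370^1375=543  1370^1376=406  1370^1377=91
  1370^1378=253  1370^1379=341  1370^1380=981  1370^1381=866  1370^1382=711
  1370^1383=1219  1370^1384=144  1370^1385=911  1370^1386=902  1370^1387=564
  1370^1388=695  1370^1389=285  1370^1390=710  1370^1391=1348  1370^1392=1491
  1370^1393=1032  1370^1394=283  1370^1395=968
Found 968 at exponent 1395.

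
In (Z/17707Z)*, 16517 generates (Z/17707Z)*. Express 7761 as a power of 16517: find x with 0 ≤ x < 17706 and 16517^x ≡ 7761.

6897

Baby-step giant-step with m = ceil(sqrt(17706)) = 134.
Baby table (16517^j mod 17707 for j=0..133):
  0:1  1:16517  2:17247  3:16190  4:16823  5:7247  6:17086  7:13003
  8:2348  9:3586  10:47  11:14898  12:13794  13:17236  14:11573  15:4176
  16:6227  17:9103  18:4114  19:9179  20:2209  21:9633  22:10866  23:13277
  24:12721  25:1495  26:9357  27:2873  28:16288  29:6445  30:15288  31:10076
  32:14906  33:4274  34:13556  35:17144  36:14811  37:11082  38:4135  39:1896
  40:10256  41:13190  42:10009  43:6101  44:17387  45:8953  46:5544  47:7351
  48:17275  49:577  50:3943  51:185  52:10041  53:3435  54:2667  55:13530
  56:12670  57:9064  58:15110  59:9412  60:8251  61:8695  62:11545  63:2082
  64:1400  65:16165  66:11159  67:1040  68:1890  69:17396  70:15950  71:1404
  72:11405  73:9319  74:12679  75:16061  76:10970  77:13466  78:295  79:3090
  80:5956  81:12867  82:4825  83:13025  84:11582  85:11173  86:2087  87:13157
  88:13865  89:3574  90:14327  91:2711  92:14291  93:10137  94:13144  95:11628
  96:9554  97:16341  98:14203  99:8615  100:503  101:3468  102:16518  103:16057
  104:15730  105:15306  106:6363  107:6626  108:12382  109:15351  110:5934  111:3633
  112:14945  113:10985  114:13323  115:11102  116:15749  117:10403  118:15330  119:13217
  120:13293  121:11388  122:11842  123:2792  124:6436  125:8291  126:14216  127:10852
  128:12230  129:1454  130:5026  131:4026  132:7657  133:7275
Giant step factor: 16517^(-134) ≡ 1142 (mod 17707).
Scan 7761·1142^i mod 17707 for i = 0, 1, …:
  i=0: 7761   i=1: 9562   i=2: 12292   i=3: 13520
  i=4: 17043   i=5: 3113   i=6: 13646   i=7: 1572
  i=8: 6817   i=9: 11641     …   i=50: 3475
  i=51: 2082
Match at i=51, j=63: x = 51·134 + 63 = 6897.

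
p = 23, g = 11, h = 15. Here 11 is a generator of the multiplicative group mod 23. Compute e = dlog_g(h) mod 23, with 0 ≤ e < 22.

Successive powers of 11 modulo 23:
  11^0=1  11^1=11  11^2=6  11^3=20  11^4=13  11^5=5
  11^6=9  11^7=7  11^8=8  11^9=19  11^10=2  11^11=22
  11^12=12  11^13=17  11^14=3  11^15=10  11^16=18  11^17=14
  11^18=16  11^19=15
So 11^19 ≡ 15 (mod 23), giving e = 19.

19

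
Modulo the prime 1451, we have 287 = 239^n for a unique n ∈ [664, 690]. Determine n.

Compute 239^664 mod 1451 = 391, then multiply by 239 repeatedly:
  239^664=391  239^665=585  239^666=519  239^667=706  239^668=418
  239^669=1234  239^670=373  239^671=636  239^672=1100  239^673=269
  239^674=447  239^675=910  239^676=1291  239^677=937  239^678=489
  239^679=791  239^680=419  239^681=22  239^682=905  239^683=96
  239^684=1179  239^685=287
Found 287 at exponent 685.

685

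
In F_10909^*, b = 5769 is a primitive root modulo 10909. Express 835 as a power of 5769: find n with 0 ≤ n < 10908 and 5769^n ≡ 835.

4364

Baby-step giant-step with m = ceil(sqrt(10908)) = 105.
Baby table (5769^j mod 10909 for j=0..104):
  0:1  1:5769  2:8911  3:4351  4:10219  5:1175  6:4086  7:8694
  8:7013  9:7425  10:6091  11:1090  12:4626  13:3980  14:8084  15:621
  16:4397  17:2868  18:7448  19:7870  20:9681  21:6518  22:9928  23:2382
  24:7327  25:7997  26:532  27:3679  28:6146  29:2024  30:3826  31:3287
  32:2861  33:10701  34:38  35:1042  36:439  37:1703  38:6507  39:1014
  40:2542  41:3102  42:4678  43:9425  44:2369  45:8693  46:1244  47:9423
  48:1740  49:1780  50:3451  51:10803  52:10299  53:4517  54:7881  55:7686
  56:6358  57:3244  58:5701  59:9343  60:9307  61:8894  62:4459  63:549
  64:3571  65:4907  66:10537  67:3005  68:1444  69:6869  70:5773  71:10169
  72:7268  73:5805  74:9324  75:8786  76:3220  77:9062  78:2750  79:3064
  80:3636  81:8986  82:666  83:2186  84:230  85:6881  86:9547  87:8011
  88:4935  89:8434  90:1606  91:3273  92:9367  93:5946  94:4578  95:10702
  96:5807  97:9953  98:4790  99:1013  100:7682  101:5100  102:327  103:10115
  104:1194
Giant step factor: 5769^(-105) ≡ 3720 (mod 10909).
Scan 835·3720^i mod 10909 for i = 0, 1, …:
  i=0: 835   i=1: 8044   i=2: 293   i=3: 9969
  i=4: 4989   i=5: 2871   i=6: 209   i=7: 2941
  i=8: 9702   i=9: 4468     …   i=40: 7196
  i=41: 9343
Match at i=41, j=59: n = 41·105 + 59 = 4364.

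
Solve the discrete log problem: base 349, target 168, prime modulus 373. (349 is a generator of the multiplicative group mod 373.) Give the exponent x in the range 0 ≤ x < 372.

265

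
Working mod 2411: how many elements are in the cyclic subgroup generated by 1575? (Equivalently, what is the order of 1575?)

The order of 1575 must divide p − 1 = 2410 = 2 · 5 · 241.
Divisors: 1, 2, 5, 10, 241, 482, 1205, 2410.
Check each in increasing order: 1575^1 ≡ 1575;  1575^2 ≡ 2117;  1575^5 ≡ 1996;  1575^10 ≡ 1044;  1575^241 ≡ 1.
Smallest exponent giving 1 is 241.

241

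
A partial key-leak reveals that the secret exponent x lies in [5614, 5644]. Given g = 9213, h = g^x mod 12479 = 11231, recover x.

Compute 9213^5614 mod 12479 = 6664, then multiply by 9213 repeatedly:
  9213^5614=6664  9213^5615=11231
Found 11231 at exponent 5615.

5615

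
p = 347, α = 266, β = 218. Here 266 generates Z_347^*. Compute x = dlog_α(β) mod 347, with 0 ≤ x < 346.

155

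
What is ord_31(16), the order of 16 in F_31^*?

The order of 16 must divide p − 1 = 30 = 2 · 3 · 5.
Divisors: 1, 2, 3, 5, 6, 10, 15, 30.
Check each in increasing order: 16^1 ≡ 16;  16^2 ≡ 8;  16^3 ≡ 4;  16^5 ≡ 1.
Smallest exponent giving 1 is 5.

5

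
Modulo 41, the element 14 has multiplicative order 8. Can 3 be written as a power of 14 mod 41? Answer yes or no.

⟨14⟩ has order 8; its elements mod 41 are {1, 3, 9, 14, 27, 32, 38, 40}.
3 is in this set.

yes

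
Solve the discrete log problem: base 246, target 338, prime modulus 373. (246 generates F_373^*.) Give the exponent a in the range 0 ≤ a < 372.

95

Baby-step giant-step with m = ceil(sqrt(372)) = 20.
Baby table (246^j mod 373 for j=0..19):
  0:1  1:246  2:90  3:133  4:267  5:34  6:158  7:76
  8:46  9:126  10:37  11:150  12:346  13:72  14:181  15:139
  16:251  17:201  18:210  19:186
Giant step factor: 246^(-20) ≡ 94 (mod 373).
Scan 338·94^i mod 373 for i = 0, 1, …:
  i=0: 338   i=1: 67   i=2: 330   i=3: 61
  i=4: 139
Match at i=4, j=15: a = 4·20 + 15 = 95.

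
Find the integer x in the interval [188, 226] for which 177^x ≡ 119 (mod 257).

Compute 177^188 mod 257 = 67, then multiply by 177 repeatedly:
  177^188=67  177^189=37  177^190=124  177^191=103  177^192=241
  177^193=252  177^194=143  177^195=125  177^196=23  177^197=216
  177^198=196  177^199=254  177^200=240  177^201=75  177^202=168
  177^203=181  177^204=169  177^205=101  177^206=144  177^207=45
  177^208=255  177^209=160  177^210=50  177^211=112  177^212=35
  177^213=27  177^214=153  177^215=96  177^216=30  177^217=170
  177^218=21  177^219=119
Found 119 at exponent 219.

219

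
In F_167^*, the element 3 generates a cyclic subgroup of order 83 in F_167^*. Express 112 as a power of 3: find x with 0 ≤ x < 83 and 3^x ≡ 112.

Baby-step giant-step with m = ceil(sqrt(83)) = 10.
Baby table (3^j mod 167 for j=0..9):
  0:1  1:3  2:9  3:27  4:81  5:76  6:61  7:16
  8:48  9:144
Giant step factor: 3^(-10) ≡ 121 (mod 167).
Scan 112·121^i mod 167 for i = 0, 1, …:
  i=0: 112   i=1: 25   i=2: 19   i=3: 128
  i=4: 124   i=5: 141   i=6: 27
Match at i=6, j=3: x = 6·10 + 3 = 63.

63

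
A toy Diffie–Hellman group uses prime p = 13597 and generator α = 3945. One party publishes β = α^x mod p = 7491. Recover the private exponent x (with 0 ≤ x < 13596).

1697

Baby-step giant-step with m = ceil(sqrt(13596)) = 117.
Baby table (3945^j mod 13597 for j=0..116):
  0:1  1:3945  2:8057  3:8676  4:3171  5:355  6:13581  7:4865
  8:7058  9:10751  10:3652  11:7917  12:256  13:3742  14:9445  15:4745
  16:9553  17:9298  18:9501  19:8113  20:12044  21:5662  22:10316  23:799
  24:11148  25:6162  26:11251  27:4587  28:11705  29:813  30:11990  31:10184
  32:10342  33:8190  34:3078  35:589  36:12115  37:220  38:11289  39:4930
  40:5140  41:4173  42:10115  43:10077  44:9734  45:2702  46:12939  47:1217
  48:1324  49:1932  50:7420  51:11156  52:10528  53:7722  54:6010  55:9879
  56:3653  57:11862  58:8313  59:12418  60:12616  61:5100  62:9537  63:566
  64:2962  65:5267  66:2099  67:13579  68:10572  69:4541  70:6996  71:10907
  72:7207  73:288  74:7609  75:8926  76:10437  77:2249  78:7061  79:8989
  80:629  81:6751  82:9769  83:4807  84:9397  85:5743  86:3533  87:760
  88:6860  89:4670  90:12812  91:3291  92:11457  93:1437  94:12613  95:6862
  96:12560  97:1732  98:7046  99:4202  100:2147  101:12581  102:2995  103:13079
  104:9637  105:753  106:6439  107:2659  108:6468  109:8288  110:8972  111:1549
  112:5752  113:11844  114:5288  115:3362  116:6015
Giant step factor: 3945^(-117) ≡ 2127 (mod 13597).
Scan 7491·2127^i mod 13597 for i = 0, 1, …:
  i=0: 7491   i=1: 11270   i=2: 13376   i=3: 5828
  i=4: 9289   i=5: 1262   i=6: 5665   i=7: 2513
  i=8: 1530   i=9: 4627     …   i=13: 383
  i=14: 12418
Match at i=14, j=59: x = 14·117 + 59 = 1697.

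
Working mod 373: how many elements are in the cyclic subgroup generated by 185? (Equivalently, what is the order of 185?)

The order of 185 must divide p − 1 = 372 = 2^2 · 3 · 31.
Divisors: 1, 2, 3, 4, 6, 12, 31, 62, 93, 124, 186, 372.
Check each in increasing order: 185^1 ≡ 185;  185^2 ≡ 282;  185^3 ≡ 323;  185^4 ≡ 75;  185^6 ≡ 262;  185^12 ≡ 12;  185^31 ≡ 104;  185^62 ≡ 372;  185^93 ≡ 269;  185^124 ≡ 1.
Smallest exponent giving 1 is 124.

124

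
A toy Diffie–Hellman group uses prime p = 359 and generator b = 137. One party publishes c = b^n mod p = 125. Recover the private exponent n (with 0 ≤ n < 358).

26

Successive powers of 137 modulo 359:
  137^0=1  137^1=137  137^2=101  137^3=195  137^4=149  137^5=309
  137^6=330  137^7=335  137^8=302  137^9=89  137^10=346  137^11=14
  137^12=123  137^13=337  137^14=217  137^15=291  137^16=18  137^17=312
  137^18=23  137^19=279  137^20=169  137^21=177  137^22=196  137^23=286
  137^24=51  137^25=166  137^26=125
So 137^26 ≡ 125 (mod 359), giving n = 26.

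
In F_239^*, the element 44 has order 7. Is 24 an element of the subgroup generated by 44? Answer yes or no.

yes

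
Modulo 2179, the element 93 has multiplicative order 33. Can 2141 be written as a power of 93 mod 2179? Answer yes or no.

no

2141 ∈ ⟨93⟩ iff 2141^33 ≡ 1 (mod 2179), since |⟨93⟩| = 33.
2141^33 mod 2179 = 860.
Since 860 ≠ 1, 2141 does not lie in the subgroup.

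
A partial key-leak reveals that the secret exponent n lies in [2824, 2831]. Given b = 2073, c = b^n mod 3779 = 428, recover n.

Compute 2073^2824 mod 3779 = 2175, then multiply by 2073 repeatedly:
  2073^2824=2175  2073^2825=428
Found 428 at exponent 2825.

2825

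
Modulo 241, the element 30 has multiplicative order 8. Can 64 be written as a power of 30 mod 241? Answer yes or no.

⟨30⟩ has order 8; its elements mod 241 are {1, 8, 30, 64, 177, 211, 233, 240}.
64 is in this set.

yes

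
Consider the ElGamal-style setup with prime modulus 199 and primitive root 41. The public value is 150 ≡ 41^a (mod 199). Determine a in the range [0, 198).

Baby-step giant-step with m = ceil(sqrt(198)) = 15.
Baby table (41^j mod 199 for j=0..14):
  0:1  1:41  2:89  3:67  4:160  5:192  6:111  7:173
  8:128  9:74  10:49  11:19  12:182  13:99  14:79
Giant step factor: 41^(-15) ≡ 76 (mod 199).
Scan 150·76^i mod 199 for i = 0, 1, …:
  i=0: 150   i=1: 57   i=2: 153   i=3: 86
  i=4: 168   i=5: 32   i=6: 44   i=7: 160
Match at i=7, j=4: a = 7·15 + 4 = 109.

109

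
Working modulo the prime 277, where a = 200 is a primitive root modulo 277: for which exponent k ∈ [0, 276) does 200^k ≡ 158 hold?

109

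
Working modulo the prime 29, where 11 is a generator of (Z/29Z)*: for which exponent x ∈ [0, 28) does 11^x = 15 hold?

19

Successive powers of 11 modulo 29:
  11^0=1  11^1=11  11^2=5  11^3=26  11^4=25  11^5=14
  11^6=9  11^7=12  11^8=16  11^9=2  11^10=22  11^11=10
  11^12=23  11^13=21  11^14=28  11^15=18  11^16=24  11^17=3
  11^18=4  11^19=15
So 11^19 ≡ 15 (mod 29), giving x = 19.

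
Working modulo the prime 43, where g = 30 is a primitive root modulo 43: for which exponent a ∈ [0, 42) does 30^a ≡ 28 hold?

Baby-step giant-step with m = ceil(sqrt(42)) = 7.
Baby table (30^j mod 43 for j=0..6):
  0:1  1:30  2:40  3:39  4:9  5:12  6:16
Giant step factor: 30^(-7) ≡ 37 (mod 43).
Scan 28·37^i mod 43 for i = 0, 1, …:
  i=0: 28   i=1: 4   i=2: 19   i=3: 15
  i=4: 39
Match at i=4, j=3: a = 4·7 + 3 = 31.

31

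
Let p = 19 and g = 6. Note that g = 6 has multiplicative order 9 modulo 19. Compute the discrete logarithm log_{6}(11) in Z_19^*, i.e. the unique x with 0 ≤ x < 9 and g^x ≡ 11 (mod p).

6

Successive powers of 6 modulo 19:
  6^0=1  6^1=6  6^2=17  6^3=7  6^4=4  6^5=5
  6^6=11
So 6^6 ≡ 11 (mod 19), giving x = 6.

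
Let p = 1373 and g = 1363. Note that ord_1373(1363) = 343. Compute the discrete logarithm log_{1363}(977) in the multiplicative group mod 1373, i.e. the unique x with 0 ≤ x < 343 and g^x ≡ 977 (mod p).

241

Baby-step giant-step with m = ceil(sqrt(343)) = 19.
Baby table (1363^j mod 1373 for j=0..18):
  0:1  1:1363  2:100  3:373  4:389  5:229  6:456  7:932
  8:291  9:1209  10:267  11:76  12:613  13:735  14:888  15:731
  16:928  17:331  18:809
Giant step factor: 1363^(-19) ≡ 770 (mod 1373).
Scan 977·770^i mod 1373 for i = 0, 1, …:
  i=0: 977   i=1: 1259   i=2: 92   i=3: 817
  i=4: 256   i=5: 781   i=6: 1369   i=7: 1039
  i=8: 944   i=9: 563   i=10: 1015   i=11: 313
  i=12: 735
Match at i=12, j=13: x = 12·19 + 13 = 241.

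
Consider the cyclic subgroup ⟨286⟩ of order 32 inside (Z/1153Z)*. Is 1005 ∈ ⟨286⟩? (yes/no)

no

1005 ∈ ⟨286⟩ iff 1005^32 ≡ 1 (mod 1153), since |⟨286⟩| = 32.
1005^32 mod 1153 = 619.
Since 619 ≠ 1, 1005 does not lie in the subgroup.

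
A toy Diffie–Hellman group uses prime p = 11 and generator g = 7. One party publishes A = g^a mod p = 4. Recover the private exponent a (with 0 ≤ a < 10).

Successive powers of 7 modulo 11:
  7^0=1  7^1=7  7^2=5  7^3=2  7^4=3  7^5=10
  7^6=4
So 7^6 ≡ 4 (mod 11), giving a = 6.

6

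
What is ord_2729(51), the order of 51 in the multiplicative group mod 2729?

2728

The order of 51 must divide p − 1 = 2728 = 2^3 · 11 · 31.
Divisors: 1, 2, 4, 8, 11, 22, 31, 44, 62, 88, 124, 248, 341, 682, 1364, 2728.
Check each in increasing order: 51^1 ≡ 51;  51^2 ≡ 2601;  51^4 ≡ 10;  51^8 ≡ 100;  51^11 ≡ 2160;  51^22 ≡ 1739;  51^31 ≡ 2379;  51^44 ≡ 389;  51^62 ≡ 2424;  51^88 ≡ 1226;  51^124 ≡ 239;  51^248 ≡ 2541;  51^341 ≡ 66;  51^682 ≡ 1627;  51^1364 ≡ 2728;  51^2728 ≡ 1.
Smallest exponent giving 1 is 2728.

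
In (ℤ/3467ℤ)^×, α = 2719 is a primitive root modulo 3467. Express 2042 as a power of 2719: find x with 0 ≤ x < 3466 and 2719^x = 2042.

622

Baby-step giant-step with m = ceil(sqrt(3466)) = 59.
Baby table (2719^j mod 3467 for j=0..58):
  0:1  1:2719  2:1317  3:2979  4:989  5:2166  6:2388  7:2748
  8:427  9:3035  10:705  11:3111  12:2796  13:2660  14:378  15:1550
  16:2045  17:2754  18:2873  19:536  20:1244  21:2111  22:1924  23:3120
  24:2998  25:645  26:2920  27:50  28:737  29:3444  30:3336  31:912
  32:823  33:1522  34:2187  35:548  36:2669  37:580  38:3002  39:1120
  40:1254  41:1565  42:1226  43:1707  44:2487  45:1503  46:2531  47:3261
  48:1540  49:2591  50:3452  51:819  52:1047  53:386  54:2500  55:2180
  56:2317  57:384  58:529
Giant step factor: 2719^(-59) ≡ 84 (mod 3467).
Scan 2042·84^i mod 3467 for i = 0, 1, …:
  i=0: 2042   i=1: 1645   i=2: 2967   i=3: 3071
  i=4: 1406   i=5: 226   i=6: 1649   i=7: 3303
  i=8: 92   i=9: 794   i=10: 823
Match at i=10, j=32: x = 10·59 + 32 = 622.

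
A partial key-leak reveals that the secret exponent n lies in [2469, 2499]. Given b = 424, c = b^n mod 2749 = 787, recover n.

2490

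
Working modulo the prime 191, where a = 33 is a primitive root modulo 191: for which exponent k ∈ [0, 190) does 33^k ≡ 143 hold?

Baby-step giant-step with m = ceil(sqrt(190)) = 14.
Baby table (33^j mod 191 for j=0..13):
  0:1  1:33  2:134  3:29  4:2  5:66  6:77  7:58
  8:4  9:132  10:154  11:116  12:8  13:73
Giant step factor: 33^(-14) ≡ 80 (mod 191).
Scan 143·80^i mod 191 for i = 0, 1, …:
  i=0: 143   i=1: 171   i=2: 119   i=3: 161
  i=4: 83   i=5: 146   i=6: 29
Match at i=6, j=3: k = 6·14 + 3 = 87.

87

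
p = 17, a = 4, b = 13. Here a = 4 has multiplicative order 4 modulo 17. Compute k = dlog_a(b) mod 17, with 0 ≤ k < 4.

3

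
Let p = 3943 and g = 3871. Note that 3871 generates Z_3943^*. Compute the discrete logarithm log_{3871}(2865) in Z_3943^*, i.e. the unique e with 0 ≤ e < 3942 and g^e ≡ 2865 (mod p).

1072

Baby-step giant-step with m = ceil(sqrt(3942)) = 63.
Baby table (3871^j mod 3943 for j=0..62):
  0:1  1:3871  2:1241  3:1337  4:2311  5:3157  6:1390  7:2438
  8:1899  9:1277  10:2688  11:3614  12:30  13:1783  14:1743  15:680
  16:2299  17:78  18:2270  19:2166  20:1768  21:2823  22:1780  23:1959
  24:900  25:2231  26:1031  27:685  28:1939  29:2340  30:1069  31:1892
  32:1781  33:1887  34:2141  35:3568  36:3342  37:3842  38:3329  39:835
  40:2968  41:3169  42:526  43:1558  44:2171  45:1408  46:1142  47:579
  48:1685  49:913  50:1295  51:1392  52:2294  53:438  54:8  55:3367
  56:2042  57:2810  58:2716  59:1598  60:3234  61:3732  62:3363
Giant step factor: 3871^(-63) ≡ 22 (mod 3943).
Scan 2865·22^i mod 3943 for i = 0, 1, …:
  i=0: 2865   i=1: 3885   i=2: 2667   i=3: 3472
  i=4: 1467   i=5: 730   i=6: 288   i=7: 2393
  i=8: 1387   i=9: 2913     …   i=16: 1789
  i=17: 3871
Match at i=17, j=1: e = 17·63 + 1 = 1072.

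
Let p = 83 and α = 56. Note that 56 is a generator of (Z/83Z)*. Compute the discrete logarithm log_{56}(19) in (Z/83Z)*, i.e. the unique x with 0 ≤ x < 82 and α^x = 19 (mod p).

49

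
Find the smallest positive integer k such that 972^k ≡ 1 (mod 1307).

653

The order of 972 must divide p − 1 = 1306 = 2 · 653.
Divisors: 1, 2, 653, 1306.
Check each in increasing order: 972^1 ≡ 972;  972^2 ≡ 1130;  972^653 ≡ 1.
Smallest exponent giving 1 is 653.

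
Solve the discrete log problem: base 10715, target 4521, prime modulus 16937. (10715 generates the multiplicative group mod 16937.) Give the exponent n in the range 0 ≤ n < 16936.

Baby-step giant-step with m = ceil(sqrt(16936)) = 131.
Baby table (10715^j mod 16937 for j=0..130):
  0:1  1:10715  2:12239  3:14631  4:2293  5:10845  6:16355  7:13623
  8:7379  9:4069  10:3497  11:5711  12:16921  13:14867  14:7420  15:3022
  16:14123  17:12787  18:9312  19:2213  20:495  21:2644  22:11796  23:10246
  24:256  25:16183  26:16776  27:2459  28:11150  29:15589  30:3441  31:15403
  32:9017  33:8507  34:14508  35:5434  36:12841  37:12064  38:2576  39:11467
  40:7907  41:4631  42:12692  43:7607  44:8161  45:16321  46:4990  47:14678
  48:14725  49:10220  50:9595  51:2835  52:8984  53:10589  54:172  55:13784
  56:4920  57:9856  58:4845  59:2270  60:1518  61:5850  62:15850  63:5451
  64:8689  65:16883  66:14185  67:16574  68:5965  69:11674  70:7165  71:14491
  72:9586  73:8022  74:455  75:14406  76:13409  77:864  78:10158  79:5808
  80:6182  81:16460  82:3919  83:5262  84:15994  85:7144  86:9657  87:6622
  88:5637  89:3113  90:6842  91:8694  92:2710  93:7632  94:5044  95:493
  96:15088  97:4255  98:14858  99:12607  100:11430  101:1003  102:9087  103:13329
  104:7451  105:13384  106:3981  107:9049  108:12647  109:16605  110:16327  111:1532
  112:3427  113:889  114:7041  115:6917  116:16280  117:6037  118:4052  119:7649
  120:892  121:5312  122:9760  123:9362  124:12916  125:2713  126:5903  127:7887
  128:10512  129:5030  130:2916
Giant step factor: 10715^(-131) ≡ 7408 (mod 16937).
Scan 4521·7408^i mod 16937 for i = 0, 1, …:
  i=0: 4521   i=1: 7119   i=2: 12671   i=3: 1914
  i=4: 2643   i=5: 172
Match at i=5, j=54: n = 5·131 + 54 = 709.

709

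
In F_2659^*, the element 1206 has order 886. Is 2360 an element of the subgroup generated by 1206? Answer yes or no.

2360 ∈ ⟨1206⟩ iff 2360^886 ≡ 1 (mod 2659), since |⟨1206⟩| = 886.
2360^886 mod 2659 = 1.
Since 1 = 1, 2360 lies in the subgroup.

yes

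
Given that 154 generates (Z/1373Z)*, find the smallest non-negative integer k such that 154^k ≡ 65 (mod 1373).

162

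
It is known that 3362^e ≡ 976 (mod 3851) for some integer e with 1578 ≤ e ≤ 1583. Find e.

1583

Compute 3362^1578 mod 3851 = 741, then multiply by 3362 repeatedly:
  3362^1578=741  3362^1579=3496  3362^1580=300  3362^1581=3489  3362^1582=3723
  3362^1583=976
Found 976 at exponent 1583.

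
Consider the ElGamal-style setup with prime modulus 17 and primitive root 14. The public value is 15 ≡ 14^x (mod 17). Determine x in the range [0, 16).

Successive powers of 14 modulo 17:
  14^0=1  14^1=14  14^2=9  14^3=7  14^4=13  14^5=12
  14^6=15
So 14^6 ≡ 15 (mod 17), giving x = 6.

6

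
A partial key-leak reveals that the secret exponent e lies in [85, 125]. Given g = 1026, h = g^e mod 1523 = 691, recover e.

104

Compute 1026^85 mod 1523 = 1009, then multiply by 1026 repeatedly:
  1026^85=1009  1026^86=1117  1026^87=746  1026^88=850  1026^89=944
  1026^90=1439  1026^91=627  1026^92=596  1026^93=773  1026^94=1138
  1026^95=970  1026^96=701  1026^97=370  1026^98=393  1026^99=1146
  1026^100=40  1026^101=1442  1026^102=659  1026^103=1445  1026^104=691
Found 691 at exponent 104.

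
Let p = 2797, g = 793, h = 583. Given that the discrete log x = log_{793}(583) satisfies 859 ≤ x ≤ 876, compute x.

861

Compute 793^859 mod 2797 = 557, then multiply by 793 repeatedly:
  793^859=557  793^860=2572  793^861=583
Found 583 at exponent 861.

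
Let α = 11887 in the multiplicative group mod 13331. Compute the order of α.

62

The order of 11887 must divide p − 1 = 13330 = 2 · 5 · 31 · 43.
Divisors: 1, 2, 5, 10, 31, 43, 62, 86, 155, 215, 310, 430, 1333, 2666, 6665, 13330.
Check each in increasing order: 11887^1 ≡ 11887;  11887^2 ≡ 5500;  11887^5 ≡ 7819;  11887^10 ≡ 795;  11887^31 ≡ 13330;  11887^43 ≡ 68;  11887^62 ≡ 1.
Smallest exponent giving 1 is 62.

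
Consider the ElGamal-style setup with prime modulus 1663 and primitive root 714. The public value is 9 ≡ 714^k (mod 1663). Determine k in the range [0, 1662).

700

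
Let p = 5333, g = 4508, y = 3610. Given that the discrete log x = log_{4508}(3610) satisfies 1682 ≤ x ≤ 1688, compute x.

1686

Compute 4508^1682 mod 5333 = 1450, then multiply by 4508 repeatedly:
  4508^1682=1450  4508^1683=3675  4508^1684=2602  4508^1685=2549  4508^1686=3610
Found 3610 at exponent 1686.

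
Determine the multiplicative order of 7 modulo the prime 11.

The order of 7 must divide p − 1 = 10 = 2 · 5.
Divisors: 1, 2, 5, 10.
Check each in increasing order: 7^1 ≡ 7;  7^2 ≡ 5;  7^5 ≡ 10;  7^10 ≡ 1.
Smallest exponent giving 1 is 10.

10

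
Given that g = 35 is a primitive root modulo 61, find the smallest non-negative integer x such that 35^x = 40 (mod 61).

35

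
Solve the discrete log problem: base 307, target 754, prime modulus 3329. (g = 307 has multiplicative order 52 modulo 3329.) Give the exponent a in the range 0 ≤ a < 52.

32

Baby-step giant-step with m = ceil(sqrt(52)) = 8.
Baby table (307^j mod 3329 for j=0..7):
  0:1  1:307  2:1037  3:2104  4:102  5:1353  6:2575  7:1552
Giant step factor: 307^(-8) ≡ 2379 (mod 3329).
Scan 754·2379^i mod 3329 for i = 0, 1, …:
  i=0: 754   i=1: 2764   i=2: 781   i=3: 417
  i=4: 1
Match at i=4, j=0: a = 4·8 + 0 = 32.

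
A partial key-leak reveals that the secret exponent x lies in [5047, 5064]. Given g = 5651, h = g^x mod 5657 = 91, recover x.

5051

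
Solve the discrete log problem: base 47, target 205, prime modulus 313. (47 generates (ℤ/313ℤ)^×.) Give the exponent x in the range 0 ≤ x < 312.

Baby-step giant-step with m = ceil(sqrt(312)) = 18.
Baby table (47^j mod 313 for j=0..17):
  0:1  1:47  2:18  3:220  4:11  5:204  6:198  7:229
  8:121  9:53  10:300  11:15  12:79  13:270  14:170  15:165
  16:243  17:153
Giant step factor: 47^(-18) ≡ 39 (mod 313).
Scan 205·39^i mod 313 for i = 0, 1, …:
  i=0: 205   i=1: 170
Match at i=1, j=14: x = 1·18 + 14 = 32.

32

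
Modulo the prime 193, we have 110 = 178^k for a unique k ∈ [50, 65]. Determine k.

Compute 178^50 mod 193 = 110, then multiply by 178 repeatedly:
  178^50=110
Found 110 at exponent 50.

50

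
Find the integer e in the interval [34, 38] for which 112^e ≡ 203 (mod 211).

36

Compute 112^34 mod 211 = 51, then multiply by 112 repeatedly:
  112^34=51  112^35=15  112^36=203
Found 203 at exponent 36.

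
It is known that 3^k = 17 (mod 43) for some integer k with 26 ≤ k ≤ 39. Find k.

Compute 3^26 mod 43 = 15, then multiply by 3 repeatedly:
  3^26=15  3^27=2  3^28=6  3^29=18  3^30=11
  3^31=33  3^32=13  3^33=39  3^34=31  3^35=7
  3^36=21  3^37=20  3^38=17
Found 17 at exponent 38.

38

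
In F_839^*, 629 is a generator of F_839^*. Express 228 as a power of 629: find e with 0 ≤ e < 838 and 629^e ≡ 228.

388

Baby-step giant-step with m = ceil(sqrt(838)) = 29.
Baby table (629^j mod 839 for j=0..28):
  0:1  1:629  2:472  3:721  4:449  5:517  6:500  7:714
  8:241  9:569  10:487  11:88  12:817  13:425  14:523  15:79
  16:190  17:372  18:746  19:233  20:571  21:67  22:193  23:581
  24:484  25:718  26:240  27:779  28:15
Giant step factor: 629^(-29) ≡ 615 (mod 839).
Scan 228·615^i mod 839 for i = 0, 1, …:
  i=0: 228   i=1: 107   i=2: 363   i=3: 71
  i=4: 37   i=5: 102   i=6: 644   i=7: 52
  i=8: 98   i=9: 701   i=10: 708   i=11: 818
  i=12: 509   i=13: 88
Match at i=13, j=11: e = 13·29 + 11 = 388.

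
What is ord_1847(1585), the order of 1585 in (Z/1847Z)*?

923

The order of 1585 must divide p − 1 = 1846 = 2 · 13 · 71.
Divisors: 1, 2, 13, 26, 71, 142, 923, 1846.
Check each in increasing order: 1585^1 ≡ 1585;  1585^2 ≡ 305;  1585^13 ≡ 1701;  1585^26 ≡ 999;  1585^71 ≡ 518;  1585^142 ≡ 509;  1585^923 ≡ 1.
Smallest exponent giving 1 is 923.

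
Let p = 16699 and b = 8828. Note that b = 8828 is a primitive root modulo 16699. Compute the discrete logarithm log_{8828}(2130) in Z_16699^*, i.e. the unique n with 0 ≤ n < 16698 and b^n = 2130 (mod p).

8302

Baby-step giant-step with m = ceil(sqrt(16698)) = 130.
Baby table (8828^j mod 16699 for j=0..129):
  0:1  1:8828  2:16050  3:15084  4:3726  5:12797  6:3181  7:10849
  8:6207  9:5977  10:12815  11:11794  12:15866  13:10535  14:6249  15:9375
  16:2256  17:10760  18:5368  19:13641  20:6259  21:14160  22:12465  23:11309
  24:9230  25:8019  26:4671  27:5757  28:7739  29:4283  30:3788  31:9066
  32:13040  33:10913  34:3433  35:14538  36:9649  37:16472  38:16623  39:13731
  40:15926  41:5847  42:707  43:12669  44:8729  45:10426  46:12539  47:13320
  48:11301  49:5402  50:13211  51:892  52:9347  53:5557  54:12233  55:491
  56:9507  57:15321  58:8587  59:9275  60:4503  61:8864  62:16577  63:8419
  64:12382  65:13341  66:13000  67:8472  68:12694  69:12342  70:10900  71:5562
  72:6276  73:13945  74:1432  75:553  76:5776  77:8481  78:8651  79:6501
  80:13064  81:5698  82:4556  83:9176  84:15578  85:6319  86:9472  87:6923
  88:14603  89:15703  90:7685  91:11842  92:5436  93:12781  94:12224  95:4534
  96:15348  97:13157  98:8451  99:10995  100:9272  101:11417  102:10811  103:4723
  104:13940  105:7389  106:3798  107:13851  108:6550  109:11462  110:7295  111:8916
  112:8061  113:8069  114:11897  115:6705  116:10484  117:6894  118:9076  119:1126
  120:4423  121:3982  122:1701  123:4027  124:14884  125:8220  126:9005  127:8900
  128:405  129:1754
Giant step factor: 8828^(-130) ≡ 10726 (mod 16699).
Scan 2130·10726^i mod 16699 for i = 0, 1, …:
  i=0: 2130   i=1: 2148   i=2: 11527   i=3: 15905
  i=4: 46   i=5: 9125   i=6: 1911   i=7: 7713
  i=8: 2792   i=9: 5685     …   i=62: 8973
  i=63: 8061
Match at i=63, j=112: n = 63·130 + 112 = 8302.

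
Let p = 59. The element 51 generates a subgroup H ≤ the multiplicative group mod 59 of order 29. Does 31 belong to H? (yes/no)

31 ∈ ⟨51⟩ iff 31^29 ≡ 1 (mod 59), since |⟨51⟩| = 29.
31^29 mod 59 = 58.
Since 58 ≠ 1, 31 does not lie in the subgroup.

no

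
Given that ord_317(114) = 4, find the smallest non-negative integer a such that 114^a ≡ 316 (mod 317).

Successive powers of 114 modulo 317:
  114^0=1  114^1=114  114^2=316
So 114^2 ≡ 316 (mod 317), giving a = 2.

2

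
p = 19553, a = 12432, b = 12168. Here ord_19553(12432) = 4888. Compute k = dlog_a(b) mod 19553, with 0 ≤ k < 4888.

Baby-step giant-step with m = ceil(sqrt(4888)) = 70.
Baby table (12432^j mod 19553 for j=0..69):
  0:1  1:12432  2:7712  3:7225  4:14271  5:12703  6:13668  7:5006
  8:16946  9:8650  10:14853  11:13517  12:4862  13:6061  14:12643  15:10762
  16:11558  17:13612  18:12722  19:15240  20:14663  21:17350  22:6057  23:2021
  24:19020  25:2211  26:15187  27:1016  28:19227  29:14192  30:8225  31:10563
  32:1268  33:4058  34:2316  35:10496  36:9103  37:15285  38:7066  39:12436
  40:18334  41:18520  42:4065  43:11128  44:5821  45:1019  46:17417  47:17775
  48:10347  49:14270  50:271  51:5956  52:17334  53:2675  54:15500  55:1185
  56:8511  57:7469  58:16964  59:17343  60:16798  61:6696  62:7551  63:79
  64:4478  65:3105  66:3738  67:12888  68:6334  69:4357
Giant step factor: 12432^(-70) ≡ 2113 (mod 19553).
Scan 12168·2113^i mod 19553 for i = 0, 1, …:
  i=0: 12168   i=1: 18342   i=2: 2600   i=3: 18960
  i=4: 17936   i=5: 5054   i=6: 3164   i=7: 17959
  i=8: 14547   i=9: 495     …   i=42: 9130
  i=43: 12432
Match at i=43, j=1: k = 43·70 + 1 = 3011.

3011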